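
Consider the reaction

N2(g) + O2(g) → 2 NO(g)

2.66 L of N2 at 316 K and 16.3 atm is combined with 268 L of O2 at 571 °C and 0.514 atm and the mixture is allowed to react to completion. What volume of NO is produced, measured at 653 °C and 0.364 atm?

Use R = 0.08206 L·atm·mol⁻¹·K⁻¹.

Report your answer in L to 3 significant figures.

698 L

n(N2) = PV/RT = (16.3 × 2.66) / (0.08206 × 316) = 1.672 mol
n(O2) = PV/RT = (0.514 × 268) / (0.08206 × 844.15) = 1.989 mol
For 1.672 mol N2, stoichiometry requires (1/1) × 1.672 = 1.672 mol O2; 1.989 mol is available, so N2 is limiting.
n(NO) = (2/1) × 1.672 = 3.344 mol
V(NO) = nRT/P = 3.344 × 0.08206 × 926.15 / 0.364 = 698.2 L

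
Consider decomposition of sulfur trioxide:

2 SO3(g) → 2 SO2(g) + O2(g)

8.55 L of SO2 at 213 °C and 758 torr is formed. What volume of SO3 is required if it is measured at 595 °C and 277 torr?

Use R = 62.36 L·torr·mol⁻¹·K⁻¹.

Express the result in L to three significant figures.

n(SO2) = PV/RT = (758 × 8.55) / (62.36 × 486.15) = 0.2138 mol
n(SO3) = (2/2) × 0.2138 = 0.2138 mol
V = nRT/P = 0.2138 × 62.36 × 868.15 / 277 = 41.79 L

41.8 L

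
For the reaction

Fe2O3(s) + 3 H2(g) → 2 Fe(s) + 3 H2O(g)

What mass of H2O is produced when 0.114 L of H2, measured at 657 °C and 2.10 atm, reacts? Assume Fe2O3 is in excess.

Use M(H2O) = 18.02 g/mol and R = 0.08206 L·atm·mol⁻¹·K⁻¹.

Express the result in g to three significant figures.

n(H2) = PV/RT = (2.10 × 0.114) / (0.08206 × 930.15) = 0.003136 mol
n(H2O) = (3/3) × 0.003136 = 0.003136 mol
m(H2O) = 0.003136 × 18.02 = 0.05651 g

0.0565 g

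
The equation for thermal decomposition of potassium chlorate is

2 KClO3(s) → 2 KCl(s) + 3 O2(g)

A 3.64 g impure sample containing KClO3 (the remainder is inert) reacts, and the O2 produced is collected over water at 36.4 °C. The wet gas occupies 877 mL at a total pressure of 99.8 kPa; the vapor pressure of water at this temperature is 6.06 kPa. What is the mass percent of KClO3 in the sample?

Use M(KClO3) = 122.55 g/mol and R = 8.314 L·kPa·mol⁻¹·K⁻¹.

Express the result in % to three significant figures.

P(O2) = 99.8 − 6.06 = 93.74 kPa
n(O2) = PV/RT = (93.74 × 0.8770) / (8.314 × 309.55) = 0.03194 mol
n(KClO3) = (2/3) × 0.03194 = 0.02129 mol
m(KClO3) = 0.02129 × 122.55 = 2.609 g
%KClO3 = 2.609 / 3.64 × 100 = 71.68%

71.7 %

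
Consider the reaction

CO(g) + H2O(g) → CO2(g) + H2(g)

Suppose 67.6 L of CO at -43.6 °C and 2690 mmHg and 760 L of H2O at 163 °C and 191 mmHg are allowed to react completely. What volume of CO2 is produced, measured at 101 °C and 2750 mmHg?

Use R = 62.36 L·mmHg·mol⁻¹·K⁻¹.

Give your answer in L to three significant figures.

45.3 L

n(CO) = PV/RT = (2690 × 67.6) / (62.36 × 229.55) = 12.70 mol
n(H2O) = PV/RT = (191 × 760) / (62.36 × 436.15) = 5.337 mol
For 12.70 mol CO, stoichiometry requires (1/1) × 12.70 = 12.70 mol H2O; 5.337 mol is available, so H2O is limiting.
n(CO2) = (1/1) × 5.337 = 5.337 mol
V(CO2) = nRT/P = 5.337 × 62.36 × 374.15 / 2750 = 45.28 L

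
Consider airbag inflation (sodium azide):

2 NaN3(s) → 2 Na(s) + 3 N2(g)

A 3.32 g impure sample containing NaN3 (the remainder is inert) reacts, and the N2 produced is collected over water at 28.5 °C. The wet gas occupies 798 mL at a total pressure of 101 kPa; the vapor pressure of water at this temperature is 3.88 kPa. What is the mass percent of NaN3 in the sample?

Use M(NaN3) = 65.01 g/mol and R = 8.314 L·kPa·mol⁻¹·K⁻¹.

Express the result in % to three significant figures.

40.3 %

P(N2) = 101 − 3.88 = 97.12 kPa
n(N2) = PV/RT = (97.12 × 0.7980) / (8.314 × 301.65) = 0.03090 mol
n(NaN3) = (2/3) × 0.03090 = 0.02060 mol
m(NaN3) = 0.02060 × 65.01 = 1.339 g
%NaN3 = 1.339 / 3.32 × 100 = 40.33%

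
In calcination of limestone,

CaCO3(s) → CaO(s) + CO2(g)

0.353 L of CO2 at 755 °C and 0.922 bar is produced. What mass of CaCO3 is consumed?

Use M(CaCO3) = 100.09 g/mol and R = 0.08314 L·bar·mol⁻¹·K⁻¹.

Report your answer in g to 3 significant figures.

0.381 g

n(CO2) = PV/RT = (0.922 × 0.353) / (0.08314 × 1028.15) = 0.003807 mol
n(CaCO3) = (1/1) × 0.003807 = 0.003807 mol
m(CaCO3) = 0.003807 × 100.09 = 0.3810 g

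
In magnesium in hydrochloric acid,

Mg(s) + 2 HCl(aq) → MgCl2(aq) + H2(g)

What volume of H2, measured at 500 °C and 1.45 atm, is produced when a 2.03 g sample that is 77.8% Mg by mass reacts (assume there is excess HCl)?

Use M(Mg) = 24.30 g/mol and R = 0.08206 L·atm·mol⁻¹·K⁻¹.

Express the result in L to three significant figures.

mass of Mg = 2.03 × 77.8/100 = 1.579 g
n(Mg) = 1.579 / 24.30 = 0.06498 mol
n(H2) = (1/1) × 0.06498 = 0.06498 mol
V = nRT/P = 0.06498 × 0.08206 × 773.15 / 1.45 = 2.843 L

2.84 L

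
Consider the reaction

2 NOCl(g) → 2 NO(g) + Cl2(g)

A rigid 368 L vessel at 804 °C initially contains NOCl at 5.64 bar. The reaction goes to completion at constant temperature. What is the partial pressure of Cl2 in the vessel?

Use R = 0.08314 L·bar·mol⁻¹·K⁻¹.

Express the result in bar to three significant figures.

2.82 bar

n(NOCl)₀ = PV/RT = (5.64 × 368) / (0.08314 × 1077.15) = 23.18 mol
n(Cl2) = (1/2) × 23.18 = 11.59 mol
P(Cl2) = nRT/V = 11.59 × 0.08314 × 1077.15 / 368 = 2.820 bar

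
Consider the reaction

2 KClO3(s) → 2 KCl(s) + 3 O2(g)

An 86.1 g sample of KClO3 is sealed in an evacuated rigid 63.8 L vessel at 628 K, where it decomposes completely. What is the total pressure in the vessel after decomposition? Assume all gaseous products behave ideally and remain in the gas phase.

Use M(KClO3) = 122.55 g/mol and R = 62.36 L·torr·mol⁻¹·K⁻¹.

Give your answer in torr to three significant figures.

n(KClO3) = 86.1 / 122.55 = 0.7026 mol
n(gas produced) = (3/2) × 0.7026 = 1.054 mol
P = nRT/V = 1.054 × 62.36 × 628 / 63.8 = 647.0 torr

647 torr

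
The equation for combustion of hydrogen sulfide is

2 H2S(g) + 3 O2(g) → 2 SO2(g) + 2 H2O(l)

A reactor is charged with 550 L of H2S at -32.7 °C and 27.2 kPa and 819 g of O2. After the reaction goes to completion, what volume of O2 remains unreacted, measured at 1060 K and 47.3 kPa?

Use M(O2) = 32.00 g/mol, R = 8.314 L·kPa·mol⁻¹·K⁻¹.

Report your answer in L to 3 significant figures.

n(H2S) = PV/RT = (27.2 × 550) / (8.314 × 240.45) = 7.483 mol
n(O2) = 819 / 32.00 = 25.59 mol
For 7.483 mol H2S, stoichiometry requires (3/2) × 7.483 = 11.22 mol O2; 25.59 mol is available, so H2S is limiting.
n(O2) consumed = (3/2) × 7.483 = 11.22 mol; remaining = 25.59 − 11.22 = 14.37 mol
V(O2) = nRT/P = 14.37 × 8.314 × 1060 / 47.3 = 2677 L

2680 L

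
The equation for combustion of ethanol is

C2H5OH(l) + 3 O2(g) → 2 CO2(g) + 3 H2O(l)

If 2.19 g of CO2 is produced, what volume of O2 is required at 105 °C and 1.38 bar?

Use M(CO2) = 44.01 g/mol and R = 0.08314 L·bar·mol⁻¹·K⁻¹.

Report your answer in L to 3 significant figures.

1.70 L

n(CO2) = 2.190 / 44.01 = 0.04976 mol
n(O2) = (3/2) × 0.04976 = 0.07464 mol
V = nRT/P = 0.07464 × 0.08314 × 378.15 / 1.38 = 1.700 L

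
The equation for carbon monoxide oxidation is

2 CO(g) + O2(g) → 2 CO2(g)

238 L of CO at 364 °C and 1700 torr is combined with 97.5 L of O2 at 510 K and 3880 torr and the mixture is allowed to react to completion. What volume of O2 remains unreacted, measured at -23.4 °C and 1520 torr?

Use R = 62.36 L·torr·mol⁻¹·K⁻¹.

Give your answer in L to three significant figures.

n(CO) = PV/RT = (1700 × 238) / (62.36 × 637.15) = 10.18 mol
n(O2) = PV/RT = (3880 × 97.5) / (62.36 × 510) = 11.89 mol
For 10.18 mol CO, stoichiometry requires (1/2) × 10.18 = 5.090 mol O2; 11.89 mol is available, so CO is limiting.
n(O2) consumed = (1/2) × 10.18 = 5.090 mol; remaining = 11.89 − 5.090 = 6.800 mol
V(O2) = nRT/P = 6.800 × 62.36 × 249.75 / 1520 = 69.67 L

69.7 L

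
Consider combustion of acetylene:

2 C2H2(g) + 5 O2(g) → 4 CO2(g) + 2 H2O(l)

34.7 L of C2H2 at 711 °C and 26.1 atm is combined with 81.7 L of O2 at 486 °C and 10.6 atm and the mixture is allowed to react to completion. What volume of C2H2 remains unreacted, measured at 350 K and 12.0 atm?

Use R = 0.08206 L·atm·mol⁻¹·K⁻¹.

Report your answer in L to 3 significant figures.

13.5 L

n(C2H2) = PV/RT = (26.1 × 34.7) / (0.08206 × 984.15) = 11.21 mol
n(O2) = PV/RT = (10.6 × 81.7) / (0.08206 × 759.15) = 13.90 mol
For 11.21 mol C2H2, stoichiometry requires (5/2) × 11.21 = 28.03 mol O2; 13.90 mol is available, so O2 is limiting.
n(C2H2) consumed = (2/5) × 13.90 = 5.560 mol; remaining = 11.21 − 5.560 = 5.650 mol
V(C2H2) = nRT/P = 5.650 × 0.08206 × 350 / 12.0 = 13.52 L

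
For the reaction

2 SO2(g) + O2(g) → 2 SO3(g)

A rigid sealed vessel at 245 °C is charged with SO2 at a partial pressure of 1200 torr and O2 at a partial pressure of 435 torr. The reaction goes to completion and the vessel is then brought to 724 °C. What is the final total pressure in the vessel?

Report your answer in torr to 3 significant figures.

2310 torr

With V and T fixed, P_i ∝ n_i, so the mole ratios apply directly to partial pressures at 245 °C.
P(O2) required for 1200 torr of SO2 = (1/2) × 1200 = 600.0 torr; available 435 torr, so O2 is limiting.
P(SO2) remaining = 1200 − (2/1) × 435 = 330.0 torr
P(gaseous products) = (2)/1 × 435 = 870.0 torr
P_total at 245 °C = 330.0 + 870.0 = 1200 torr
Scaling to 724 °C: P = 1200 × 997.15/518.15 = 2309 torr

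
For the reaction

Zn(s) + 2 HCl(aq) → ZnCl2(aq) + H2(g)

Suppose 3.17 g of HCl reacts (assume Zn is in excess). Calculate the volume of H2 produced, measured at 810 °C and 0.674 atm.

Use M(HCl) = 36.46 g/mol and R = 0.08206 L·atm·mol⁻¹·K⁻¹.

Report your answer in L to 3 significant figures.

5.73 L

n(HCl) = 3.170 / 36.46 = 0.08694 mol
n(H2) = (1/2) × 0.08694 = 0.04347 mol
V = nRT/P = 0.04347 × 0.08206 × 1083.15 / 0.674 = 5.733 L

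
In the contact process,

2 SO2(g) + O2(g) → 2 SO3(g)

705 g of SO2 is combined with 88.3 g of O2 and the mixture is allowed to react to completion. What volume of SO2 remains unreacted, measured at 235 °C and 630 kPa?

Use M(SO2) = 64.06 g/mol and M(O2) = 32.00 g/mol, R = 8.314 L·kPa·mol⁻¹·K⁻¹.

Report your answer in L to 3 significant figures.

n(SO2) = 705 / 64.06 = 11.01 mol
n(O2) = 88.3 / 32.00 = 2.759 mol
For 11.01 mol SO2, stoichiometry requires (1/2) × 11.01 = 5.505 mol O2; 2.759 mol is available, so O2 is limiting.
n(SO2) consumed = (2/1) × 2.759 = 5.518 mol; remaining = 11.01 − 5.518 = 5.492 mol
V(SO2) = nRT/P = 5.492 × 8.314 × 508.15 / 630 = 36.83 L

36.8 L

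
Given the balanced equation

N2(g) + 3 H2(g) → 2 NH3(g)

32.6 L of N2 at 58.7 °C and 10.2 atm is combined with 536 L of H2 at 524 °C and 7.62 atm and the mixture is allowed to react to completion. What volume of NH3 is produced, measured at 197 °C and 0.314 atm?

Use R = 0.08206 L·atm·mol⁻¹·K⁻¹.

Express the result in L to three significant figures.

n(N2) = PV/RT = (10.2 × 32.6) / (0.08206 × 331.85) = 12.21 mol
n(H2) = PV/RT = (7.62 × 536) / (0.08206 × 797.15) = 62.44 mol
For 12.21 mol N2, stoichiometry requires (3/1) × 12.21 = 36.63 mol H2; 62.44 mol is available, so N2 is limiting.
n(NH3) = (2/1) × 12.21 = 24.42 mol
V(NH3) = nRT/P = 24.42 × 0.08206 × 470.15 / 0.314 = 3000 L

3000 L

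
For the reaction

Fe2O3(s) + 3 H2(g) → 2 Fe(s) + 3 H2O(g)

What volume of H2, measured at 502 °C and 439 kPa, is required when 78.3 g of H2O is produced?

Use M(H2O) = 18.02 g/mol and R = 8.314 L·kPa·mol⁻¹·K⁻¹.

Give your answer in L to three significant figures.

63.8 L

n(H2O) = 78.30 / 18.02 = 4.345 mol
n(H2) = (3/3) × 4.345 = 4.345 mol
V = nRT/P = 4.345 × 8.314 × 775.15 / 439 = 63.79 L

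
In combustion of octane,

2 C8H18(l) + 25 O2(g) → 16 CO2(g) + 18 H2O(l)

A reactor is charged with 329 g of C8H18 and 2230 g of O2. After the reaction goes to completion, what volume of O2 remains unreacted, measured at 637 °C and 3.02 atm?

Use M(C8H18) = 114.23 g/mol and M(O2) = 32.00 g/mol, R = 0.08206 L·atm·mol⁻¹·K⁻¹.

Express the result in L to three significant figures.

n(C8H18) = 329 / 114.23 = 2.880 mol
n(O2) = 2230 / 32.00 = 69.69 mol
For 2.880 mol C8H18, stoichiometry requires (25/2) × 2.880 = 36.00 mol O2; 69.69 mol is available, so C8H18 is limiting.
n(O2) consumed = (25/2) × 2.880 = 36.00 mol; remaining = 69.69 − 36.00 = 33.69 mol
V(O2) = nRT/P = 33.69 × 0.08206 × 910.15 / 3.02 = 833.2 L

833 L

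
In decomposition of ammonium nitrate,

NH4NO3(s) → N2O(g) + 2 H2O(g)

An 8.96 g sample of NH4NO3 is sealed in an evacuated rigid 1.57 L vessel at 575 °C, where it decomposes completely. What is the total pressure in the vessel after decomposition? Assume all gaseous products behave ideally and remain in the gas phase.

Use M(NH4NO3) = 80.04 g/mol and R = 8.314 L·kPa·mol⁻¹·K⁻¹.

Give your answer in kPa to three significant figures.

n(NH4NO3) = 8.96 / 80.04 = 0.1119 mol
n(gas produced) = (3/1) × 0.1119 = 0.3357 mol
P = nRT/V = 0.3357 × 8.314 × 848.15 / 1.57 = 1508 kPa

1510 kPa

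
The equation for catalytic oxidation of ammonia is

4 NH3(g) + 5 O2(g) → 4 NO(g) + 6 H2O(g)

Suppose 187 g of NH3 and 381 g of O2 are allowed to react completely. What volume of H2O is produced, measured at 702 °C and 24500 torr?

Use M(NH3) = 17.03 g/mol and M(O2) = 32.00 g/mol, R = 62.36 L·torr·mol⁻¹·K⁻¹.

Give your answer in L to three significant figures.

35.5 L

n(NH3) = 187 / 17.03 = 10.98 mol
n(O2) = 381 / 32.00 = 11.91 mol
For 10.98 mol NH3, stoichiometry requires (5/4) × 10.98 = 13.73 mol O2; 11.91 mol is available, so O2 is limiting.
n(H2O) = (6/5) × 11.91 = 14.29 mol
V(H2O) = nRT/P = 14.29 × 62.36 × 975.15 / 24500 = 35.47 L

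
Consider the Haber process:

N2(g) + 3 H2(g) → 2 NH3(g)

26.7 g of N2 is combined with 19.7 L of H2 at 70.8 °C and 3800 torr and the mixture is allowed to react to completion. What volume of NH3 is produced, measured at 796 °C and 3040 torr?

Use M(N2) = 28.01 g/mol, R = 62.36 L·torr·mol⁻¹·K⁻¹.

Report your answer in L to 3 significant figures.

41.8 L

n(N2) = 26.7 / 28.01 = 0.9532 mol
n(H2) = PV/RT = (3800 × 19.7) / (62.36 × 343.95) = 3.490 mol
For 0.9532 mol N2, stoichiometry requires (3/1) × 0.9532 = 2.860 mol H2; 3.490 mol is available, so N2 is limiting.
n(NH3) = (2/1) × 0.9532 = 1.906 mol
V(NH3) = nRT/P = 1.906 × 62.36 × 1069.15 / 3040 = 41.80 L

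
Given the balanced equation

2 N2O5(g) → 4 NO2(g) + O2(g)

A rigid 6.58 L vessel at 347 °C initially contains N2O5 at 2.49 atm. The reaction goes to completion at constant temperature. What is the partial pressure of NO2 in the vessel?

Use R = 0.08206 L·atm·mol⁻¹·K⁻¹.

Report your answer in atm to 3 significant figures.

4.98 atm

n(N2O5)₀ = PV/RT = (2.49 × 6.58) / (0.08206 × 620.15) = 0.3220 mol
n(NO2) = (4/2) × 0.3220 = 0.6440 mol
P(NO2) = nRT/V = 0.6440 × 0.08206 × 620.15 / 6.58 = 4.981 atm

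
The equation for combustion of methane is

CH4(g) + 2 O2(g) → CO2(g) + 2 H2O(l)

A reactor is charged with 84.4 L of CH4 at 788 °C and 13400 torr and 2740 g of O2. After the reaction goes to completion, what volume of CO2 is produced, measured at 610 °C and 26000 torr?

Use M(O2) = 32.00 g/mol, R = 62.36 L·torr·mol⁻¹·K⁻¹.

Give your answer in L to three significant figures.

36.2 L

n(CH4) = PV/RT = (13400 × 84.4) / (62.36 × 1061.15) = 17.09 mol
n(O2) = 2740 / 32.00 = 85.62 mol
For 17.09 mol CH4, stoichiometry requires (2/1) × 17.09 = 34.18 mol O2; 85.62 mol is available, so CH4 is limiting.
n(CO2) = (1/1) × 17.09 = 17.09 mol
V(CO2) = nRT/P = 17.09 × 62.36 × 883.15 / 26000 = 36.20 L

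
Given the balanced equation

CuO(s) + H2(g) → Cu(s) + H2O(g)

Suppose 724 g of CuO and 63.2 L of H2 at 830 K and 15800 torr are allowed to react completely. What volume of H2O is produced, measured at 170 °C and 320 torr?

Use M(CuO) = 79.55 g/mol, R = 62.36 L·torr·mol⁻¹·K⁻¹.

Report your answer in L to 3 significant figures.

n(CuO) = 724 / 79.55 = 9.101 mol
n(H2) = PV/RT = (15800 × 63.2) / (62.36 × 830) = 19.29 mol
For 9.101 mol CuO, stoichiometry requires (1/1) × 9.101 = 9.101 mol H2; 19.29 mol is available, so CuO is limiting.
n(H2O) = (1/1) × 9.101 = 9.101 mol
V(H2O) = nRT/P = 9.101 × 62.36 × 443.15 / 320 = 786.0 L

786 L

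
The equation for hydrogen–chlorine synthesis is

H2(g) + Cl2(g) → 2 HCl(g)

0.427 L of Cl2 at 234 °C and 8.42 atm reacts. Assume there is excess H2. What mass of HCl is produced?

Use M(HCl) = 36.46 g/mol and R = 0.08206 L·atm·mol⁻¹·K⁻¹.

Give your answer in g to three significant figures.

n(Cl2) = PV/RT = (8.42 × 0.427) / (0.08206 × 507.15) = 0.08639 mol
n(HCl) = (2/1) × 0.08639 = 0.1728 mol
m(HCl) = 0.1728 × 36.46 = 6.300 g

6.30 g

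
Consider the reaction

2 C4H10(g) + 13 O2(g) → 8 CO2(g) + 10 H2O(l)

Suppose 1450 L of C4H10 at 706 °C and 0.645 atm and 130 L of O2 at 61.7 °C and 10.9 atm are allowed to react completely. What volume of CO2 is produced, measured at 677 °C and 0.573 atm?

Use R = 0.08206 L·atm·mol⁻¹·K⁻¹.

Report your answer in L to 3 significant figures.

n(C4H10) = PV/RT = (0.645 × 1450) / (0.08206 × 979.15) = 11.64 mol
n(O2) = PV/RT = (10.9 × 130) / (0.08206 × 334.85) = 51.57 mol
For 11.64 mol C4H10, stoichiometry requires (13/2) × 11.64 = 75.66 mol O2; 51.57 mol is available, so O2 is limiting.
n(CO2) = (8/13) × 51.57 = 31.74 mol
V(CO2) = nRT/P = 31.74 × 0.08206 × 950.15 / 0.573 = 4319 L

4320 L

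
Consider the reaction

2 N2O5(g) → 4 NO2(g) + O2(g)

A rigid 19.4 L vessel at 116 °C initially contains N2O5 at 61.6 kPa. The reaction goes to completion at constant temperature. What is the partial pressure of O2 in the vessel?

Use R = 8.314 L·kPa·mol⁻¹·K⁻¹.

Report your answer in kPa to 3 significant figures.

30.8 kPa

n(N2O5)₀ = PV/RT = (61.6 × 19.4) / (8.314 × 389.15) = 0.3694 mol
n(O2) = (1/2) × 0.3694 = 0.1847 mol
P(O2) = nRT/V = 0.1847 × 8.314 × 389.15 / 19.4 = 30.80 kPa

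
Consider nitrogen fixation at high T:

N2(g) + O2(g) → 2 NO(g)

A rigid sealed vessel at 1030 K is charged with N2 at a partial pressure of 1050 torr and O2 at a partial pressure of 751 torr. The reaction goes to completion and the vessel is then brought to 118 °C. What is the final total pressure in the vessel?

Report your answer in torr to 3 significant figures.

684 torr

At constant V, partial pressures at 1030 K are proportional to moles, so apply stoichiometry directly to pressures.
P(O2) required for 1050 torr of N2 = (1/1) × 1050 = 1050 torr; available 751 torr, so O2 is limiting.
P(N2) remaining = 1050 − (1/1) × 751 = 299.0 torr
P(gaseous products) = (2)/1 × 751 = 1502 torr
P_total at 1030 K = 299.0 + 1502 = 1801 torr
Scaling to 118 °C: P = 1801 × 391.15/1030 = 683.9 torr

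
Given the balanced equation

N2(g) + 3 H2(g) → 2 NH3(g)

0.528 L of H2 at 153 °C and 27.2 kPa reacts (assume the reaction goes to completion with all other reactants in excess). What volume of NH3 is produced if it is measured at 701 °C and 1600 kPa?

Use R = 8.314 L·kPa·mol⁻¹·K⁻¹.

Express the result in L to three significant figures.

0.0137 L

n(H2) = PV/RT = (27.2 × 0.528) / (8.314 × 426.15) = 0.004054 mol
n(NH3) = (2/3) × 0.004054 = 0.002703 mol
V = nRT/P = 0.002703 × 8.314 × 974.15 / 1600 = 0.01368 L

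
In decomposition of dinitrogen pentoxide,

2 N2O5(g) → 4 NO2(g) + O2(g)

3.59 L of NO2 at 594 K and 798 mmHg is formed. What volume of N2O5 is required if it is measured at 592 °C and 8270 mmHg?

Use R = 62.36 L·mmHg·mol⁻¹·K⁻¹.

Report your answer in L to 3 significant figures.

0.252 L

n(NO2) = PV/RT = (798 × 3.59) / (62.36 × 594) = 0.07734 mol
n(N2O5) = (2/4) × 0.07734 = 0.03867 mol
V = nRT/P = 0.03867 × 62.36 × 865.15 / 8270 = 0.2523 L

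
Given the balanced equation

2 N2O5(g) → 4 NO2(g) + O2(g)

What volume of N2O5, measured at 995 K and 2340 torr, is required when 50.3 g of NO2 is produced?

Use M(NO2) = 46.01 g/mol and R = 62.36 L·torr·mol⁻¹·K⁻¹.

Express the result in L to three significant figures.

14.5 L

n(NO2) = 50.30 / 46.01 = 1.093 mol
n(N2O5) = (2/4) × 1.093 = 0.5465 mol
V = nRT/P = 0.5465 × 62.36 × 995 / 2340 = 14.49 L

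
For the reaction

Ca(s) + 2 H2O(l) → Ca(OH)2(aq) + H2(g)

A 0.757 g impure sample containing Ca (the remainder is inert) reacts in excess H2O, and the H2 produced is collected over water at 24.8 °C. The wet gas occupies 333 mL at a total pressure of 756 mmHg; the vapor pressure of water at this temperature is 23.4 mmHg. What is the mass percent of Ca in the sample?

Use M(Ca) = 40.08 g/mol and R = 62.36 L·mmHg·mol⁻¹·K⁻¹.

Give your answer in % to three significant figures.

69.5 %

P(H2) = 756 − 23.4 = 732.6 mmHg
n(H2) = PV/RT = (732.6 × 0.3330) / (62.36 × 297.95) = 0.01313 mol
n(Ca) = (1/1) × 0.01313 = 0.01313 mol
m(Ca) = 0.01313 × 40.08 = 0.5263 g
%Ca = 0.5263 / 0.757 × 100 = 69.52%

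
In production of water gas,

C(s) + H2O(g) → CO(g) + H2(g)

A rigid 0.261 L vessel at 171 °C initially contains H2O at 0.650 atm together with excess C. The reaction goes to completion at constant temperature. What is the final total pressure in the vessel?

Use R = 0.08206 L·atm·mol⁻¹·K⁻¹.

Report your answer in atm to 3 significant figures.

1.30 atm

At constant T and V, P ∝ n(gas): 1 mol gas → 2 mol gas.
P_final = (2/1) × 0.650 = 1.300 atm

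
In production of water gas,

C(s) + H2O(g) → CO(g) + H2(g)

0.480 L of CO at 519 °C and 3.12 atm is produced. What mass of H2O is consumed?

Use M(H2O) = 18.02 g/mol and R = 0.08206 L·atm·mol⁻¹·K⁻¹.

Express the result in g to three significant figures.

0.415 g

n(CO) = PV/RT = (3.12 × 0.480) / (0.08206 × 792.15) = 0.02304 mol
n(H2O) = (1/1) × 0.02304 = 0.02304 mol
m(H2O) = 0.02304 × 18.02 = 0.4152 g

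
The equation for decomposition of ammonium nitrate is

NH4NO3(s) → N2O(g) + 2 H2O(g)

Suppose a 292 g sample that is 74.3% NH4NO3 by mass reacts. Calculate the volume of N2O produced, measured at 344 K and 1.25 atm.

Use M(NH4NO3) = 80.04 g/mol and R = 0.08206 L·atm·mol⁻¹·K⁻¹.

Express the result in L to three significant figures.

mass of NH4NO3 = 292 × 74.3/100 = 217.0 g
n(NH4NO3) = 217.0 / 80.04 = 2.711 mol
n(N2O) = (1/1) × 2.711 = 2.711 mol
V = nRT/P = 2.711 × 0.08206 × 344 / 1.25 = 61.22 L

61.2 L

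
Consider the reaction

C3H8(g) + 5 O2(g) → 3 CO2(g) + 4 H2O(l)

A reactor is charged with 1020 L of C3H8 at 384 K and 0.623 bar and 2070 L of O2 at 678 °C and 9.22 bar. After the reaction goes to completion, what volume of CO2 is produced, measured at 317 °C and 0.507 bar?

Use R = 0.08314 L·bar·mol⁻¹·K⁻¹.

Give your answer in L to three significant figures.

n(C3H8) = PV/RT = (0.623 × 1020) / (0.08314 × 384) = 19.90 mol
n(O2) = PV/RT = (9.22 × 2070) / (0.08314 × 951.15) = 241.3 mol
For 19.90 mol C3H8, stoichiometry requires (5/1) × 19.90 = 99.50 mol O2; 241.3 mol is available, so C3H8 is limiting.
n(CO2) = (3/1) × 19.90 = 59.70 mol
V(CO2) = nRT/P = 59.70 × 0.08314 × 590.15 / 0.507 = 5777 L

5780 L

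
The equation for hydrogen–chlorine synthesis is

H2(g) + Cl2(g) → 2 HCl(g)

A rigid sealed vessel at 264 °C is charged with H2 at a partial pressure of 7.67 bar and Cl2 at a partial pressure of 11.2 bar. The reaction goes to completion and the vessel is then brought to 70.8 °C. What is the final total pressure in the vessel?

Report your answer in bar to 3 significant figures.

12.1 bar

At constant V, partial pressures at 264 °C are proportional to moles, so apply stoichiometry directly to pressures.
P(Cl2) required for 7.67 bar of H2 = (1/1) × 7.67 = 7.670 bar; available 11.2 bar, so H2 is limiting.
P(Cl2) remaining = 11.2 − (1/1) × 7.67 = 3.530 bar
P(gaseous products) = (2)/1 × 7.67 = 15.34 bar
P_total at 264 °C = 3.530 + 15.34 = 18.87 bar
Scaling to 70.8 °C: P = 18.87 × 343.95/537.15 = 12.08 bar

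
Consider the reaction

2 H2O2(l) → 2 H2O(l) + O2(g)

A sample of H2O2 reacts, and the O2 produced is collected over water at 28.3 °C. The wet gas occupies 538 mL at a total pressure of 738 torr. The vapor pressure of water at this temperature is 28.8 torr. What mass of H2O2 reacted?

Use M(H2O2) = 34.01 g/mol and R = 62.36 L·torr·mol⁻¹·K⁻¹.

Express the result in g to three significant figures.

P(O2) = 738 − 28.8 = 709.2 torr
n(O2) = PV/RT = (709.2 × 0.5380) / (62.36 × 301.45) = 0.02030 mol
n(H2O2) = (2/1) × 0.02030 = 0.04060 mol
m(H2O2) = 0.04060 × 34.01 = 1.381 g

1.38 g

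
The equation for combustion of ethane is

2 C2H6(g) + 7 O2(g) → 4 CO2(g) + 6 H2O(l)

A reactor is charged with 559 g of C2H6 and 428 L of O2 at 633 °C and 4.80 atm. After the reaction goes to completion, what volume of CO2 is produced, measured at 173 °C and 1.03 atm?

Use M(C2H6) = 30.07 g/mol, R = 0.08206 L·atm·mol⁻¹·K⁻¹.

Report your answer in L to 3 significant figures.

n(C2H6) = 559 / 30.07 = 18.59 mol
n(O2) = PV/RT = (4.80 × 428) / (0.08206 × 906.15) = 27.63 mol
For 18.59 mol C2H6, stoichiometry requires (7/2) × 18.59 = 65.06 mol O2; 27.63 mol is available, so O2 is limiting.
n(CO2) = (4/7) × 27.63 = 15.79 mol
V(CO2) = nRT/P = 15.79 × 0.08206 × 446.15 / 1.03 = 561.3 L

561 L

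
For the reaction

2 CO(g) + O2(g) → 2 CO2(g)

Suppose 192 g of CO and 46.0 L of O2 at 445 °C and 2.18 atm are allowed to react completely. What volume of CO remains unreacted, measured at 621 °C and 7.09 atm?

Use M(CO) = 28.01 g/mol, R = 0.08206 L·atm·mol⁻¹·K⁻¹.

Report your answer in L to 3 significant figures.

n(CO) = 192 / 28.01 = 6.855 mol
n(O2) = PV/RT = (2.18 × 46.0) / (0.08206 × 718.15) = 1.702 mol
For 6.855 mol CO, stoichiometry requires (1/2) × 6.855 = 3.428 mol O2; 1.702 mol is available, so O2 is limiting.
n(CO) consumed = (2/1) × 1.702 = 3.404 mol; remaining = 6.855 − 3.404 = 3.451 mol
V(CO) = nRT/P = 3.451 × 0.08206 × 894.15 / 7.09 = 35.71 L

35.7 L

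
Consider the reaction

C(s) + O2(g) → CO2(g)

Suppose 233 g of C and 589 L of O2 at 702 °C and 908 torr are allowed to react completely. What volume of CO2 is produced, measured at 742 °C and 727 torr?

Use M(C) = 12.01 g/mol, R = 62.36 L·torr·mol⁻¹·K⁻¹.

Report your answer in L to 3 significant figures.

n(C) = 233 / 12.01 = 19.40 mol
n(O2) = PV/RT = (908 × 589) / (62.36 × 975.15) = 8.795 mol
For 19.40 mol C, stoichiometry requires (1/1) × 19.40 = 19.40 mol O2; 8.795 mol is available, so O2 is limiting.
n(CO2) = (1/1) × 8.795 = 8.795 mol
V(CO2) = nRT/P = 8.795 × 62.36 × 1015.15 / 727 = 765.8 L

766 L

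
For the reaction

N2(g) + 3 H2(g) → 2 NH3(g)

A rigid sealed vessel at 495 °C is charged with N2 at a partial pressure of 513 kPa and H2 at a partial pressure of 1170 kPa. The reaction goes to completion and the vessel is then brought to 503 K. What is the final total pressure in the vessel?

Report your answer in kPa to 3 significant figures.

591 kPa

Because the vessel is rigid and T is held at 495 °C, work the stoichiometry in partial pressures (P_i = n_iRT/V).
P(H2) required for 513 kPa of N2 = (3/1) × 513 = 1539 kPa; available 1170 kPa, so H2 is limiting.
P(N2) remaining = 513 − (1/3) × 1170 = 123.0 kPa
P(gaseous products) = (2)/3 × 1170 = 780.0 kPa
P_total at 495 °C = 123.0 + 780.0 = 903.0 kPa
Scaling to 503 K: P = 903.0 × 503/768.15 = 591.3 kPa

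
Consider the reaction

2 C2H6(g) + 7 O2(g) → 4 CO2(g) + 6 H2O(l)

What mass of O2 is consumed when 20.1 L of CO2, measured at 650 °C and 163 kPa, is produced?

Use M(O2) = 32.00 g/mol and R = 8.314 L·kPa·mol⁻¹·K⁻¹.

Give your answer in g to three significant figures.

23.9 g

n(CO2) = PV/RT = (163 × 20.1) / (8.314 × 923.15) = 0.4269 mol
n(O2) = (7/4) × 0.4269 = 0.7471 mol
m(O2) = 0.7471 × 32.00 = 23.91 g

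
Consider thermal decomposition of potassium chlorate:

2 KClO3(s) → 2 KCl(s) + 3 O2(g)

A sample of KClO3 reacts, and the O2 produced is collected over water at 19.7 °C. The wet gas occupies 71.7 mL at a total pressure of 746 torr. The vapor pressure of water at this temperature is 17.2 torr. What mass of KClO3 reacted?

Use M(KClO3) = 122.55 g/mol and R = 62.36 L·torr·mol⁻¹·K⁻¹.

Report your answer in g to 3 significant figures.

P(O2) = 746 − 17.2 = 728.8 torr
n(O2) = PV/RT = (728.8 × 0.07170) / (62.36 × 292.85) = 0.002861 mol
n(KClO3) = (2/3) × 0.002861 = 0.001907 mol
m(KClO3) = 0.001907 × 122.55 = 0.2337 g

0.234 g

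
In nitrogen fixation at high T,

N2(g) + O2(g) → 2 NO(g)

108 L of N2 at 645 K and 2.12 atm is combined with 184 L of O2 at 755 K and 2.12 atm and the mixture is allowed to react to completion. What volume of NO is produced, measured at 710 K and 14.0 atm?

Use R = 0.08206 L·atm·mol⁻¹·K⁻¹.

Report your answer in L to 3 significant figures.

36.0 L

n(N2) = PV/RT = (2.12 × 108) / (0.08206 × 645) = 4.326 mol
n(O2) = PV/RT = (2.12 × 184) / (0.08206 × 755) = 6.296 mol
For 4.326 mol N2, stoichiometry requires (1/1) × 4.326 = 4.326 mol O2; 6.296 mol is available, so N2 is limiting.
n(NO) = (2/1) × 4.326 = 8.652 mol
V(NO) = nRT/P = 8.652 × 0.08206 × 710 / 14.0 = 36.01 L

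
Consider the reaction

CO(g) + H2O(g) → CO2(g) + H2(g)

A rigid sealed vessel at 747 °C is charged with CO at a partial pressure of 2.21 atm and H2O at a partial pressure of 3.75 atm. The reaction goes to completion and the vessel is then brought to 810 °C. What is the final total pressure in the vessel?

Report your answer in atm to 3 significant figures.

6.33 atm

At constant V, partial pressures at 747 °C are proportional to moles, so apply stoichiometry directly to pressures.
P(H2O) required for 2.21 atm of CO = (1/1) × 2.21 = 2.210 atm; available 3.75 atm, so CO is limiting.
P(H2O) remaining = 3.75 − (1/1) × 2.21 = 1.540 atm
P(gaseous products) = (1+1)/1 × 2.21 = 4.420 atm
P_total at 747 °C = 1.540 + 4.420 = 5.960 atm
Scaling to 810 °C: P = 5.960 × 1083.15/1020.15 = 6.328 atm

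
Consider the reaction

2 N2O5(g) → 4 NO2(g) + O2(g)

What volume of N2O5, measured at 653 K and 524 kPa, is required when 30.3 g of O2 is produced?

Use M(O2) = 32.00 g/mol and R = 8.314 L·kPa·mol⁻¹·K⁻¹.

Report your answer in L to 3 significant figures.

19.6 L

n(O2) = 30.30 / 32.00 = 0.9469 mol
n(N2O5) = (2/1) × 0.9469 = 1.894 mol
V = nRT/P = 1.894 × 8.314 × 653 / 524 = 19.62 L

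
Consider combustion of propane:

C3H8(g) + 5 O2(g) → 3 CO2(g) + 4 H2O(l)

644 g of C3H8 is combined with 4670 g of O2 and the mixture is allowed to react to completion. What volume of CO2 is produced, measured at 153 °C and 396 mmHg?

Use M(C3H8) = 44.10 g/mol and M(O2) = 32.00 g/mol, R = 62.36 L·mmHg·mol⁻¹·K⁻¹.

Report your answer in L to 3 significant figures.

n(C3H8) = 644 / 44.10 = 14.60 mol
n(O2) = 4670 / 32.00 = 145.9 mol
For 14.60 mol C3H8, stoichiometry requires (5/1) × 14.60 = 73.00 mol O2; 145.9 mol is available, so C3H8 is limiting.
n(CO2) = (3/1) × 14.60 = 43.80 mol
V(CO2) = nRT/P = 43.80 × 62.36 × 426.15 / 396 = 2939 L

2940 L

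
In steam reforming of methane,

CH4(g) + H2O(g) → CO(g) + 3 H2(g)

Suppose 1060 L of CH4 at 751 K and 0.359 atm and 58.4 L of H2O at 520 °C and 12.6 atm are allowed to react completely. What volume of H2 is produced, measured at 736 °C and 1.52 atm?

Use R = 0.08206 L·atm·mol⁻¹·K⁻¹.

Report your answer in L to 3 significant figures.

1010 L

n(CH4) = PV/RT = (0.359 × 1060) / (0.08206 × 751) = 6.175 mol
n(H2O) = PV/RT = (12.6 × 58.4) / (0.08206 × 793.15) = 11.31 mol
For 6.175 mol CH4, stoichiometry requires (1/1) × 6.175 = 6.175 mol H2O; 11.31 mol is available, so CH4 is limiting.
n(H2) = (3/1) × 6.175 = 18.52 mol
V(H2) = nRT/P = 18.52 × 0.08206 × 1009.15 / 1.52 = 1009 L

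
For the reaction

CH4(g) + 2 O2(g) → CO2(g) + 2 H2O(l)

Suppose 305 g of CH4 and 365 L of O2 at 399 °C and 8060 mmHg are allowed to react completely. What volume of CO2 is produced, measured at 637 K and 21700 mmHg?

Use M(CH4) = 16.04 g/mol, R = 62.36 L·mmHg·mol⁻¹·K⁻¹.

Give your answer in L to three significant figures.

n(CH4) = 305 / 16.04 = 19.01 mol
n(O2) = PV/RT = (8060 × 365) / (62.36 × 672.15) = 70.19 mol
For 19.01 mol CH4, stoichiometry requires (2/1) × 19.01 = 38.02 mol O2; 70.19 mol is available, so CH4 is limiting.
n(CO2) = (1/1) × 19.01 = 19.01 mol
V(CO2) = nRT/P = 19.01 × 62.36 × 637 / 21700 = 34.80 L

34.8 L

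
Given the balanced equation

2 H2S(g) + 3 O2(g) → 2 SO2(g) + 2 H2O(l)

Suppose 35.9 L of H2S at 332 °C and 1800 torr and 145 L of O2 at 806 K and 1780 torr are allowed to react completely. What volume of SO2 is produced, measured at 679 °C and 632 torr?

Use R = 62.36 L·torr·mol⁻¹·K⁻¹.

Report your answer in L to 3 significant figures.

n(H2S) = PV/RT = (1800 × 35.9) / (62.36 × 605.15) = 1.712 mol
n(O2) = PV/RT = (1780 × 145) / (62.36 × 806) = 5.135 mol
For 1.712 mol H2S, stoichiometry requires (3/2) × 1.712 = 2.568 mol O2; 5.135 mol is available, so H2S is limiting.
n(SO2) = (2/2) × 1.712 = 1.712 mol
V(SO2) = nRT/P = 1.712 × 62.36 × 952.15 / 632 = 160.8 L

161 L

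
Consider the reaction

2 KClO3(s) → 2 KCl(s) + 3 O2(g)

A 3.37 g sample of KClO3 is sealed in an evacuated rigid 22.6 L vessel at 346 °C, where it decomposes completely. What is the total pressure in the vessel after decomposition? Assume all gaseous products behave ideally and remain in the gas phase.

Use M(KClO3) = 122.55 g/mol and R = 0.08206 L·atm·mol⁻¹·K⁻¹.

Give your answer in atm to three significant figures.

0.0927 atm

n(KClO3) = 3.37 / 122.55 = 0.02750 mol
n(gas produced) = (3/2) × 0.02750 = 0.04125 mol
P = nRT/V = 0.04125 × 0.08206 × 619.15 / 22.6 = 0.09273 atm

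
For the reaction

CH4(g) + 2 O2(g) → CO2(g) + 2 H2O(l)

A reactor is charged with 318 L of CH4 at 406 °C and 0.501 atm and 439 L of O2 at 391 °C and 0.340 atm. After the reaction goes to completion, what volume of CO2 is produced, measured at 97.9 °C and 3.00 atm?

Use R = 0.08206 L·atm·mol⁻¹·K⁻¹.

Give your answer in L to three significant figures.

n(CH4) = PV/RT = (0.501 × 318) / (0.08206 × 679.15) = 2.859 mol
n(O2) = PV/RT = (0.340 × 439) / (0.08206 × 664.15) = 2.739 mol
For 2.859 mol CH4, stoichiometry requires (2/1) × 2.859 = 5.718 mol O2; 2.739 mol is available, so O2 is limiting.
n(CO2) = (1/2) × 2.739 = 1.369 mol
V(CO2) = nRT/P = 1.369 × 0.08206 × 371.05 / 3.00 = 13.89 L

13.9 L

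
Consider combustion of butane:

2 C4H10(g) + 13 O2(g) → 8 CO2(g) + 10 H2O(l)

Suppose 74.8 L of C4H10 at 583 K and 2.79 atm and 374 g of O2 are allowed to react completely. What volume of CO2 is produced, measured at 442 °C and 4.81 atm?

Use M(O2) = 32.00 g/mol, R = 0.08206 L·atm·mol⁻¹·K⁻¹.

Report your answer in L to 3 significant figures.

87.8 L

n(C4H10) = PV/RT = (2.79 × 74.8) / (0.08206 × 583) = 4.362 mol
n(O2) = 374 / 32.00 = 11.69 mol
For 4.362 mol C4H10, stoichiometry requires (13/2) × 4.362 = 28.35 mol O2; 11.69 mol is available, so O2 is limiting.
n(CO2) = (8/13) × 11.69 = 7.194 mol
V(CO2) = nRT/P = 7.194 × 0.08206 × 715.15 / 4.81 = 87.77 L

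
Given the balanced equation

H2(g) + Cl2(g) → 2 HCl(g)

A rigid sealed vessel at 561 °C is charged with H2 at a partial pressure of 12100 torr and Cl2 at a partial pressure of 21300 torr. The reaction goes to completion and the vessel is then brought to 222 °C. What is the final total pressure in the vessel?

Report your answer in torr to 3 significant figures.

19800 torr

Because the vessel is rigid and T is held at 561 °C, work the stoichiometry in partial pressures (P_i = n_iRT/V).
P(Cl2) required for 12100 torr of H2 = (1/1) × 12100 = 12100 torr; available 21300 torr, so H2 is limiting.
P(Cl2) remaining = 21300 − (1/1) × 12100 = 9200 torr
P(gaseous products) = (2)/1 × 12100 = 24200 torr
P_total at 561 °C = 9200 + 24200 = 33400 torr
Scaling to 222 °C: P = 33400 × 495.15/834.15 = 19830 torr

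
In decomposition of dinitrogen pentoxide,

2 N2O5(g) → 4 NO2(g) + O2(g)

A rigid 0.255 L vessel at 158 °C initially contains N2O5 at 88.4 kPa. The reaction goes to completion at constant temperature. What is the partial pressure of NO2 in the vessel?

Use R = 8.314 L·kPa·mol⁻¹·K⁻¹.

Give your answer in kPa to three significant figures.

n(N2O5)₀ = PV/RT = (88.4 × 0.255) / (8.314 × 431.15) = 0.006289 mol
n(NO2) = (4/2) × 0.006289 = 0.01258 mol
P(NO2) = nRT/V = 0.01258 × 8.314 × 431.15 / 0.255 = 176.8 kPa

177 kPa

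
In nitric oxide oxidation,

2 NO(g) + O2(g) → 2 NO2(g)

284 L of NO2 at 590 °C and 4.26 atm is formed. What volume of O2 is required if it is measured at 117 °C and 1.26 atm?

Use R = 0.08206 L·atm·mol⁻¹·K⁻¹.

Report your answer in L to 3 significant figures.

n(NO2) = PV/RT = (4.26 × 284) / (0.08206 × 863.15) = 17.08 mol
n(O2) = (1/2) × 17.08 = 8.540 mol
V = nRT/P = 8.540 × 0.08206 × 390.15 / 1.26 = 217.0 L

217 L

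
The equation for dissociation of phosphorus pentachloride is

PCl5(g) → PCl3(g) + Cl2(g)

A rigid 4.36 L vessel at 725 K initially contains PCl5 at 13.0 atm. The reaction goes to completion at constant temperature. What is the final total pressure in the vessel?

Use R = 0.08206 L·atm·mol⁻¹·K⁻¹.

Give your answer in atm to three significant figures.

26.0 atm

Since T and V are fixed, P_final/P_initial = n_final/n_initial = 2/1.
P_final = (2/1) × 13.0 = 26.00 atm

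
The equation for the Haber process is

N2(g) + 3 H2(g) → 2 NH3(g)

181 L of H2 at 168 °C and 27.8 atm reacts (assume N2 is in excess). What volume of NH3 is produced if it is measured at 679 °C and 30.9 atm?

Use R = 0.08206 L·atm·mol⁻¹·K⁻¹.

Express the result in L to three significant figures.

234 L

n(H2) = PV/RT = (27.8 × 181) / (0.08206 × 441.15) = 139.0 mol
n(NH3) = (2/3) × 139.0 = 92.67 mol
V = nRT/P = 92.67 × 0.08206 × 952.15 / 30.9 = 234.3 L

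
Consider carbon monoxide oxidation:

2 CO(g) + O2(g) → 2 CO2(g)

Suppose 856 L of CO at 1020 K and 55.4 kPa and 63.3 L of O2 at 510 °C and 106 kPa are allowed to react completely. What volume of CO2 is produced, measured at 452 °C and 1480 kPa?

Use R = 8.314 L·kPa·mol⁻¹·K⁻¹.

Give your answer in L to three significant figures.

n(CO) = PV/RT = (55.4 × 856) / (8.314 × 1020) = 5.592 mol
n(O2) = PV/RT = (106 × 63.3) / (8.314 × 783.15) = 1.031 mol
For 5.592 mol CO, stoichiometry requires (1/2) × 5.592 = 2.796 mol O2; 1.031 mol is available, so O2 is limiting.
n(CO2) = (2/1) × 1.031 = 2.062 mol
V(CO2) = nRT/P = 2.062 × 8.314 × 725.15 / 1480 = 8.400 L

8.40 L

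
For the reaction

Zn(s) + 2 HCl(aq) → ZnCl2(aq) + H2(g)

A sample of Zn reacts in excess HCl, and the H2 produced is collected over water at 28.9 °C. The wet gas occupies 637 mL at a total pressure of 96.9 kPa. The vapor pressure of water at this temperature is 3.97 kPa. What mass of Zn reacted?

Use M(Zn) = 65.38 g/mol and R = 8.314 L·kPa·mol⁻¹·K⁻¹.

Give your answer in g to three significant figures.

1.54 g

P(H2) = 96.9 − 3.97 = 92.93 kPa
n(H2) = PV/RT = (92.93 × 0.6370) / (8.314 × 302.05) = 0.02357 mol
n(Zn) = (1/1) × 0.02357 = 0.02357 mol
m(Zn) = 0.02357 × 65.38 = 1.541 g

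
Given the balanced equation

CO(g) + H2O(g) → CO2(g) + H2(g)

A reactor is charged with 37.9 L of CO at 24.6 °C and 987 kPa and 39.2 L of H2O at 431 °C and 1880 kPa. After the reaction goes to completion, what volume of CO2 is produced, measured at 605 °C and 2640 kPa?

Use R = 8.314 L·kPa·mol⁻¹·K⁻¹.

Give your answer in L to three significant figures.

n(CO) = PV/RT = (987 × 37.9) / (8.314 × 297.75) = 15.11 mol
n(H2O) = PV/RT = (1880 × 39.2) / (8.314 × 704.15) = 12.59 mol
For 15.11 mol CO, stoichiometry requires (1/1) × 15.11 = 15.11 mol H2O; 12.59 mol is available, so H2O is limiting.
n(CO2) = (1/1) × 12.59 = 12.59 mol
V(CO2) = nRT/P = 12.59 × 8.314 × 878.15 / 2640 = 34.82 L

34.8 L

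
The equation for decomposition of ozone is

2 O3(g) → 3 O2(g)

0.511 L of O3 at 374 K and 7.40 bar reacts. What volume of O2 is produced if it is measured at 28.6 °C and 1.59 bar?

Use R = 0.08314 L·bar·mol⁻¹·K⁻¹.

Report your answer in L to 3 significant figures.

2.88 L

n(O3) = PV/RT = (7.40 × 0.511) / (0.08314 × 374) = 0.1216 mol
n(O2) = (3/2) × 0.1216 = 0.1824 mol
V = nRT/P = 0.1824 × 0.08314 × 301.75 / 1.59 = 2.878 L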